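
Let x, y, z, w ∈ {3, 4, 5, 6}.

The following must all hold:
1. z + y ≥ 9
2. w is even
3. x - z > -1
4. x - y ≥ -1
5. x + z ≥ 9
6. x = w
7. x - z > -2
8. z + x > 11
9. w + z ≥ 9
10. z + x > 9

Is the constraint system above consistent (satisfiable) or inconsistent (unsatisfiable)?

Satisfiable

One satisfying assignment is x = 6, y = 6, z = 6, w = 6.
For the less obvious constraints — constraint 1: z + y = 12; constraint 3: x - z = 0 — and the others hold by inspection.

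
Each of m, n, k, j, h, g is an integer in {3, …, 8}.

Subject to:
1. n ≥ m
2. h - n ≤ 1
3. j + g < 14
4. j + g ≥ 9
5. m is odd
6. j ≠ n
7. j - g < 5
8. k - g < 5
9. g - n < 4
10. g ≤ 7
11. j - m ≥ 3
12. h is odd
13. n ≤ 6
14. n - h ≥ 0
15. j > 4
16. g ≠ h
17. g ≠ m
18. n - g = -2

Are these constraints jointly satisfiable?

Setting (m, n, k, j, h, g) = (3, 3, 8, 7, 3, 5) satisfies everything: constraint 2: h - n = 0; constraint 3: j + g = 12, and the others follow.

Satisfiable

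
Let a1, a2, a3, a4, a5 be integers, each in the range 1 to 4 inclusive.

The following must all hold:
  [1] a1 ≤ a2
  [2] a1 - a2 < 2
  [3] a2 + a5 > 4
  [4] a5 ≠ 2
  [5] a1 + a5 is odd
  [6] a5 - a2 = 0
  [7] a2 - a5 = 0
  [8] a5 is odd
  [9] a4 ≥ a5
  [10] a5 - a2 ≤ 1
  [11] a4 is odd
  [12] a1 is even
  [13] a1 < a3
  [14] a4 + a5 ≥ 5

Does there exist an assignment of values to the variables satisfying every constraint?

The assignment a1 = 2, a2 = 3, a3 = 3, a4 = 3, a5 = 3 works:
  constraint 2 holds since a1 - a2 = -1.
  constraint 3 holds since a2 + a5 = 6.
  constraint 6 holds since a5 - a2 = 0.
The rest check out directly.

Satisfiable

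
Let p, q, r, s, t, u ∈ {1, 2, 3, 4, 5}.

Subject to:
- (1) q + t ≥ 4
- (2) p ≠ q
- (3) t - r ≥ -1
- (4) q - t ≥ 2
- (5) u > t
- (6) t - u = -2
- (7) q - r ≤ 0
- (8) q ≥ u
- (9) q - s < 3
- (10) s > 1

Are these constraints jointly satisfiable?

Unsatisfiable

Constraints 3, 4, and 7 give t − r ≥ -1, r − q ≥ 0, q − t ≥ 2.
Adding all 3 inequalities: the left sides telescope to 0, and the right sides sum to (-1) + 0 + 2 = 1. So 0 ≥ 1, which is false.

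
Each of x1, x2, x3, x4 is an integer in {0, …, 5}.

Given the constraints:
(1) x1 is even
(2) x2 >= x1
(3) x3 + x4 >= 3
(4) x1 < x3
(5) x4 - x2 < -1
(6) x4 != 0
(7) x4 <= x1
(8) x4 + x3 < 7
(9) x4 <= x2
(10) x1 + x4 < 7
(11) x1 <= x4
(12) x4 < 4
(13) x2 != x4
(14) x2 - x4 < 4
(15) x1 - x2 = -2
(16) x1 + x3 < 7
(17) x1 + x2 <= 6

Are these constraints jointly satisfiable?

One satisfying assignment is x1 = 2, x2 = 4, x3 = 3, x4 = 2.
For the less obvious constraints — constraint 3: x3 + x4 = 5; constraint 5: x4 - x2 = -2 — and the others hold by inspection.

Satisfiable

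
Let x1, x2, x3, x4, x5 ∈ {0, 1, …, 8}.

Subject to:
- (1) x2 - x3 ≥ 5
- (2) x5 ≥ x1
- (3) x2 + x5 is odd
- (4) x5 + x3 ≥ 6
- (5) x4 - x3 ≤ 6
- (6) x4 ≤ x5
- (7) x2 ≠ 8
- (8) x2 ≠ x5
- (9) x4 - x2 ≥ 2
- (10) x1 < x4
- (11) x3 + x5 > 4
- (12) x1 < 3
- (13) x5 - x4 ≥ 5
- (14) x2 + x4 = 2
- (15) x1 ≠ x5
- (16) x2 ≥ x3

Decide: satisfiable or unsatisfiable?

Constraints 1, 5, and 9 give x2 − x3 ≥ 5, x3 − x4 ≥ -6, x4 − x2 ≥ 2.
Adding all 3 inequalities: the left sides telescope to 0, and the right sides sum to 5 + (-6) + 2 = 1. So 0 ≥ 1, which is false.

Unsatisfiable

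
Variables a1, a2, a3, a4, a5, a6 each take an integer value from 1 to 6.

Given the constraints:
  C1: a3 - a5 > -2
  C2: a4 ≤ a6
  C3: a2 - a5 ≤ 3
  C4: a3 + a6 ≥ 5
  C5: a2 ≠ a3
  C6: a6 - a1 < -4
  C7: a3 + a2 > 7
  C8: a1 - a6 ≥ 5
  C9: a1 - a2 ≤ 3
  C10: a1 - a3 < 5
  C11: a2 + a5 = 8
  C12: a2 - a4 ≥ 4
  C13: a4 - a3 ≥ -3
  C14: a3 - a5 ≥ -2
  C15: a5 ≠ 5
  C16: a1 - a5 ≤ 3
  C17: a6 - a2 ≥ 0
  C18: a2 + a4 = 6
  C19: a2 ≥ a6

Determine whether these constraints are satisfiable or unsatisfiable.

Unsatisfiable

Constraints 8, 12, 13, 14, 16, and 17 give a6 − a2 ≥ 0, a2 − a4 ≥ 4, a4 − a3 ≥ -3, a3 − a5 ≥ -2, a5 − a1 ≥ -3, a1 − a6 ≥ 5.
Adding all 6 inequalities: the left sides telescope to 0, and the right sides sum to 0 + 4 + (-3) + (-2) + (-3) + 5 = 1. So 0 ≥ 1, which is false.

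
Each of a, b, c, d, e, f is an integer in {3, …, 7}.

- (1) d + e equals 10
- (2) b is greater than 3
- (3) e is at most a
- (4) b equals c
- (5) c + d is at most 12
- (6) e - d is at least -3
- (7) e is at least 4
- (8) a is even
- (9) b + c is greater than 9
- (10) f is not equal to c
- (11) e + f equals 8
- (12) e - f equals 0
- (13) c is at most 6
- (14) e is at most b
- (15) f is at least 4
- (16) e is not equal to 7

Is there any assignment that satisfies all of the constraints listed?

Satisfiable

Setting (a, b, c, d, e, f) = (4, 6, 6, 6, 4, 4) satisfies everything: constraint 1: d + e = 10; constraint 5: c + d = 12, and the others follow.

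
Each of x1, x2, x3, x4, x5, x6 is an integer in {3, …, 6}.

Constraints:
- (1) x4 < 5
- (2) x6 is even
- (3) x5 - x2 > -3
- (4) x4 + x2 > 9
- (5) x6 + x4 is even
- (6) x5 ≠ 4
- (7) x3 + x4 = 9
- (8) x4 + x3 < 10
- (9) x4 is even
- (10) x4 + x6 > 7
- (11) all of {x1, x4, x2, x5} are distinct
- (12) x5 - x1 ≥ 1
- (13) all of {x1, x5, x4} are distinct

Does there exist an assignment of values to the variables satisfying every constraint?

Try x1 = 3, x2 = 6, x3 = 5, x4 = 4, x5 = 5, x6 = 6.
Check constraint 3: x5 - x2 = -1; constraint 4: x4 + x2 = 10; constraint 7: x3 + x4 = 9. The remaining constraints are straightforward to verify.

Satisfiable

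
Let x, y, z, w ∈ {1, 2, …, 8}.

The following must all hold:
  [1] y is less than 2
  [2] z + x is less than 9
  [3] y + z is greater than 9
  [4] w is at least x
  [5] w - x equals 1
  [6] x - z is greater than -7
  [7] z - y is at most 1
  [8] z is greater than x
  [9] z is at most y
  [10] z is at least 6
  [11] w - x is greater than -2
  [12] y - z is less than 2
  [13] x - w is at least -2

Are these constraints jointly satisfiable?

Unsatisfiable

From constraints 9 and 10: y ≥ z and z ≥ 6, so y ≥ 6. From constraint 1: y ≤ 1. But 1 < 6, so no value of y works.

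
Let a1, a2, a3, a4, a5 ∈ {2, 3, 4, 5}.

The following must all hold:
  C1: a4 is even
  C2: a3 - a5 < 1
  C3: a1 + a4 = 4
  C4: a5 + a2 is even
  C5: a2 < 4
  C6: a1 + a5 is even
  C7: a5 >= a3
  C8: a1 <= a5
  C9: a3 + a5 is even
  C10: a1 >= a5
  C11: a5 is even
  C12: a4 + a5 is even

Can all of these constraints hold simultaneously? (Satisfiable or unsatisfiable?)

Satisfiable

The assignment a1 = 2, a2 = 2, a3 = 2, a4 = 2, a5 = 2 works:
  constraint 1 holds since a4 = 2 is even.
  constraint 2 holds since a3 - a5 = 0.
  constraint 3 holds since a1 + a4 = 4.
The rest check out directly.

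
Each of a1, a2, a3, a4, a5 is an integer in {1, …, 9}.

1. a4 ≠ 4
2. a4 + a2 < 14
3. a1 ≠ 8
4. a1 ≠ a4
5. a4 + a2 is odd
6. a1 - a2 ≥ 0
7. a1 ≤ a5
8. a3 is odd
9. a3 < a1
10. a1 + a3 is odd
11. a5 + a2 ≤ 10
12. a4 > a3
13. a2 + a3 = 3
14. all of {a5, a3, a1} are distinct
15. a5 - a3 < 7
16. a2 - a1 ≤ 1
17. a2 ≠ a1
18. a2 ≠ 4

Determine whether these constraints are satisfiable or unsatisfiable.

Satisfiable

Take a1 = 4, a2 = 2, a3 = 1, a4 = 9, a5 = 6. Then constraint 2: a4 + a2 = 11; constraint 6: a1 - a2 = 2; constraint 11: a5 + a2 = 8, and every other listed constraint is also met.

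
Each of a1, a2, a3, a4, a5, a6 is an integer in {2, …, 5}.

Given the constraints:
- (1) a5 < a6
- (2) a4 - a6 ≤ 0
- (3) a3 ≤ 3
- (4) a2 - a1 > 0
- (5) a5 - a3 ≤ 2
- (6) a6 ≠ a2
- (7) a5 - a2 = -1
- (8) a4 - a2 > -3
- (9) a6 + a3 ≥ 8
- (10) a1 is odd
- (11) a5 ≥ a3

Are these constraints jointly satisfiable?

Satisfiable

Take a1 = 3, a2 = 4, a3 = 3, a4 = 3, a5 = 3, a6 = 5. Then constraint 2: a4 - a6 = -2; constraint 4: a2 - a1 = 1, and every other listed constraint is also met.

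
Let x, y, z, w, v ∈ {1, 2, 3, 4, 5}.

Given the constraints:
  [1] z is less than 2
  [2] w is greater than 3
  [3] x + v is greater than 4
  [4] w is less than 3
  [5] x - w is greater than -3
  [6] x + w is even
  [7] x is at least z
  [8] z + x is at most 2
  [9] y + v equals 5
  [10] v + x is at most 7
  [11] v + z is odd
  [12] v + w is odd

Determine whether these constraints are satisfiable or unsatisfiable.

From constraint 2: w ≥ 4. From constraint 4: w ≤ 2. But 2 < 4, so no value of w works.

Unsatisfiable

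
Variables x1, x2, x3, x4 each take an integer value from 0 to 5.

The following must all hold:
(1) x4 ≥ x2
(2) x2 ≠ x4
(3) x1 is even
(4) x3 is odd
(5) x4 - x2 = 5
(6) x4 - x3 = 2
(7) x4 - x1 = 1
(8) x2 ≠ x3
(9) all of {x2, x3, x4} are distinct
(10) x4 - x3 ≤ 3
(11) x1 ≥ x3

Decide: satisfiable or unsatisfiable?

Satisfiable

The assignment x1 = 4, x2 = 0, x3 = 3, x4 = 5 works:
  constraint 5 holds since x4 - x2 = 5.
  constraint 6 holds since x4 - x3 = 2.
The rest check out directly.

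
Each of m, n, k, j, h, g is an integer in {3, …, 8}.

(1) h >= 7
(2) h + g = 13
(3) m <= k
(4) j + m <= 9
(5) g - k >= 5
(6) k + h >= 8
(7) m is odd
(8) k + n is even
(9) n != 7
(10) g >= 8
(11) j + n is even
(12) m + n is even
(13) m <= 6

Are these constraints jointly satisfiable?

Unsatisfiable

From constraint 1: h ≥ 7. From constraint 10: g ≥ 8. Hence h + g ≥ 15. But constraint 2 requires h + g = 13, and 13 < 15. Contradiction.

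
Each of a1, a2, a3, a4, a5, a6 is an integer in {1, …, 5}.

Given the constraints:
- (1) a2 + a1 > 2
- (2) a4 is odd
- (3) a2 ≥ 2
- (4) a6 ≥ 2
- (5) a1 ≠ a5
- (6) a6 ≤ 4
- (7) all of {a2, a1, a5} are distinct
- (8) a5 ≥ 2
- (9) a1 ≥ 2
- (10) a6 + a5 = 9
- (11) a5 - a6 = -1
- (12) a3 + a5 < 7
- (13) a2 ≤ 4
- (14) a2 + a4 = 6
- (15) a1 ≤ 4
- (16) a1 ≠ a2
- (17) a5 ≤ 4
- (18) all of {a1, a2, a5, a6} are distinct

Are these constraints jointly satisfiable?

Constraints 3, 4, 6, 8, 9, 13, 15, and 17 confine each of a1, a2, a5, a6 to the 3 values {2, …, 4}.
Constraint 18 requires all 4 of them to be distinct, but only 3 values are available — impossible by the pigeonhole principle.

Unsatisfiable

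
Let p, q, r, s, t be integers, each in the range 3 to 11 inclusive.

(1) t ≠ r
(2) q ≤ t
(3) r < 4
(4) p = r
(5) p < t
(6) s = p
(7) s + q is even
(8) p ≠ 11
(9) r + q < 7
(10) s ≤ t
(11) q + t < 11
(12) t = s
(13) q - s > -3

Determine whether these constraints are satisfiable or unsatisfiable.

Unsatisfiable

From constraints 4, 6, and 12, t = s = p = r, so t = r. But constraint 1 says t ≠ r. Contradiction.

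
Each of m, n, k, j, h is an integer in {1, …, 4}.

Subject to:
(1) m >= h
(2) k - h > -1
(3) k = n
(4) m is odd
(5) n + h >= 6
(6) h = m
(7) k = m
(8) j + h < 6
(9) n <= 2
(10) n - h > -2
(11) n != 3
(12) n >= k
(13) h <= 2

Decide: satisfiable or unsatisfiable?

From constraint 9: n ≤ 2. From constraint 13: h ≤ 2. Hence n + h ≤ 4. But constraint 5 requires n + h ≥ 6, and 6 > 4. Contradiction.

Unsatisfiable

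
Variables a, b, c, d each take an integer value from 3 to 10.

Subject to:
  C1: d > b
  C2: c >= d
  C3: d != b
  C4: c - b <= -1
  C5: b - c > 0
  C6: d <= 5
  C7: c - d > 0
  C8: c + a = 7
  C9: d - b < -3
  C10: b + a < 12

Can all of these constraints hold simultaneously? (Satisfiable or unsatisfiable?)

Constraints 1, 4, and 7 give b < d, d < c, c < b. Chaining: b < d < c < b, which forces b < b — impossible.

Unsatisfiable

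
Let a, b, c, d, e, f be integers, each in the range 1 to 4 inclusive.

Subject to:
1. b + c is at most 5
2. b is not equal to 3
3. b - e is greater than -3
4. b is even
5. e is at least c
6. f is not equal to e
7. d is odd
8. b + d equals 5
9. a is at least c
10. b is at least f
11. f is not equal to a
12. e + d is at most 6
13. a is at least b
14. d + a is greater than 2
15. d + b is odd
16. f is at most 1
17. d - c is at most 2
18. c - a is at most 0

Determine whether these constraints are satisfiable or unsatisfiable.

Satisfiable

Take a = 4, b = 4, c = 1, d = 1, e = 4, f = 1. Then constraint 1: b + c = 5; constraint 3: b - e = 0; constraint 8: b + d = 5, and every other listed constraint is also met.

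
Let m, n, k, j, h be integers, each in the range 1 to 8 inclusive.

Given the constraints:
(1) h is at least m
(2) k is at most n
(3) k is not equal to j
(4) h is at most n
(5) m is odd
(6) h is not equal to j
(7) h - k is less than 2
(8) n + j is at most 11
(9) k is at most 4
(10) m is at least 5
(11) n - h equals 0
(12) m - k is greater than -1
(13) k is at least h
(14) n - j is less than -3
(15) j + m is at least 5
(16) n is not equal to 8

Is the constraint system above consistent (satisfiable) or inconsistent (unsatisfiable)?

Unsatisfiable

From constraints 1 and 10: h ≥ m and m ≥ 5, so h ≥ 5. From constraints 9 and 13: h ≤ k and k ≤ 4, so h ≤ 4. But 4 < 5, so no value of h works.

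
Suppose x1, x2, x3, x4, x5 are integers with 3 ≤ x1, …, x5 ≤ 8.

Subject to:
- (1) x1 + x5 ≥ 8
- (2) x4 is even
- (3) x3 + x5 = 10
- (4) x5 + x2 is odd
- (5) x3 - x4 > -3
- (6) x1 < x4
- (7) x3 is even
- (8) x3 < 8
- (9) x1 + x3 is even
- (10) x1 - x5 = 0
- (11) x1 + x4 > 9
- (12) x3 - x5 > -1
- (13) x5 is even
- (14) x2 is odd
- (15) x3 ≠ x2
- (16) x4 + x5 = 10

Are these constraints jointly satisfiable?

Setting (x1, x2, x3, x4, x5) = (4, 7, 6, 6, 4) satisfies everything: constraint 1: x1 + x5 = 8; constraint 3: x3 + x5 = 10; constraint 5: x3 - x4 = 0, and the others follow.

Satisfiable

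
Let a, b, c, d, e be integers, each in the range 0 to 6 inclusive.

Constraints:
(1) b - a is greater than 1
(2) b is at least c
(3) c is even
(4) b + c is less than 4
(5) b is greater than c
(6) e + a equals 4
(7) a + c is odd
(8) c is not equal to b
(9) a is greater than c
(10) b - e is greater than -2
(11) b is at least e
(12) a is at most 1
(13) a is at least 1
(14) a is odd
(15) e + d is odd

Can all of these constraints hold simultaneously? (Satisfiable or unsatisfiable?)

One satisfying assignment is a = 1, b = 3, c = 0, d = 4, e = 3.
For the less obvious constraints — constraint 1: b - a = 2; constraint 4: b + c = 3; constraint 6: e + a = 4 — and the others hold by inspection.

Satisfiable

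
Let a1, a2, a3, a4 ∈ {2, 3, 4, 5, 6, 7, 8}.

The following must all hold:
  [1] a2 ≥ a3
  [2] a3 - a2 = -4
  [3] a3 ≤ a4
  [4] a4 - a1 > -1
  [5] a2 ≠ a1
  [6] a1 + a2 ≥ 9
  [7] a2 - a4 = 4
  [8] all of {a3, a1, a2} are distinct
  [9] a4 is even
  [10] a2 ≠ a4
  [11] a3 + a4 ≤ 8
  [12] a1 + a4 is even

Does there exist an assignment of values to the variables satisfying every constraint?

One satisfying assignment is a1 = 2, a2 = 8, a3 = 4, a4 = 4.
For the less obvious constraints — constraint 2: a3 - a2 = -4; constraint 4: a4 - a1 = 2; constraint 6: a1 + a2 = 10 — and the others hold by inspection.

Satisfiable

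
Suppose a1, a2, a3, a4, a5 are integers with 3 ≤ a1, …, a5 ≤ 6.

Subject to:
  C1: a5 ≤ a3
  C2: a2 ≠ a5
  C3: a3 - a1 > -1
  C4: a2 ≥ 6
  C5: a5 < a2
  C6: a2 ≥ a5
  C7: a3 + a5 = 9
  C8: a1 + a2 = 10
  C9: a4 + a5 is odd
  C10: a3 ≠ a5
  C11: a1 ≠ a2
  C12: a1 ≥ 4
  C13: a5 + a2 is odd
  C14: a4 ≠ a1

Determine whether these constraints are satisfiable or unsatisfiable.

Satisfiable

Try a1 = 4, a2 = 6, a3 = 6, a4 = 6, a5 = 3.
Check constraint 3: a3 - a1 = 2; constraint 7: a3 + a5 = 9; constraint 8: a1 + a2 = 10. The remaining constraints are straightforward to verify.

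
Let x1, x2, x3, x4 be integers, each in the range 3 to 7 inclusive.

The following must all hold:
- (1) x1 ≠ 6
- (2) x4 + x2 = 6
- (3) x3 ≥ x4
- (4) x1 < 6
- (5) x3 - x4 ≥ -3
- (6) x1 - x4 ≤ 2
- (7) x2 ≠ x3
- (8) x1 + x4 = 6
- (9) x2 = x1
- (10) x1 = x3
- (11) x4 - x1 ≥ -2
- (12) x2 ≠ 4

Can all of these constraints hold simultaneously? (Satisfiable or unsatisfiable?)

From constraints 9 and 10, x2 = x1 = x3, so x2 = x3. But constraint 7 says x2 ≠ x3. Contradiction.

Unsatisfiable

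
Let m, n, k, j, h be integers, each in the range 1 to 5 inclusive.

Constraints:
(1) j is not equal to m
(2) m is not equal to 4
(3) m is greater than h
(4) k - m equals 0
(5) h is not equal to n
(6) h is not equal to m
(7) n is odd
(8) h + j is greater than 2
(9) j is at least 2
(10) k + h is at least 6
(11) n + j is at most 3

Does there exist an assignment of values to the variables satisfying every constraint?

Satisfiable

The assignment m = 5, n = 1, k = 5, j = 2, h = 3 works:
  constraint 4 holds since k - m = 0.
  constraint 8 holds since h + j = 5.
  constraint 10 holds since k + h = 8.
The rest check out directly.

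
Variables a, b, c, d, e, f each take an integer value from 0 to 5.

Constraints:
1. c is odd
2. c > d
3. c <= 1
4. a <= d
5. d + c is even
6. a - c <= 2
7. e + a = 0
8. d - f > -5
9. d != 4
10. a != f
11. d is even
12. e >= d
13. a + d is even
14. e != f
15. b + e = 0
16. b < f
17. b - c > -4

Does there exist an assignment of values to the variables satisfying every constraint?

Unsatisfiable

Constraint 11 makes d even and constraint 1 makes c odd, so d + c must be odd. Constraint 5 says d + c is even — contradiction.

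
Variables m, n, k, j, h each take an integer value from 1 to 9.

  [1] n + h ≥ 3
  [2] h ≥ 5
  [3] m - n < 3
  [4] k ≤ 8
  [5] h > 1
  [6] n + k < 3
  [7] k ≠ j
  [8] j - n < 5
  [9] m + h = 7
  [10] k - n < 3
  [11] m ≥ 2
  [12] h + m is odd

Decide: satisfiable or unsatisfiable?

Take m = 2, n = 1, k = 1, j = 5, h = 5. Then constraint 1: n + h = 6; constraint 3: m - n = 1; constraint 6: n + k = 2, and every other listed constraint is also met.

Satisfiable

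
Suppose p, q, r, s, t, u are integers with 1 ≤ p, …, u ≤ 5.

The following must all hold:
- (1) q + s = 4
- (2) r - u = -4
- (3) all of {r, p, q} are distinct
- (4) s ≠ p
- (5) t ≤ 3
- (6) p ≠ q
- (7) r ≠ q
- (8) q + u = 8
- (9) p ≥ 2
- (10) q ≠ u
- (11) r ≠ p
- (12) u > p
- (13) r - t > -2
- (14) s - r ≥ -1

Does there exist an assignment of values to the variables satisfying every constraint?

Take p = 2, q = 3, r = 1, s = 1, t = 1, u = 5. Then constraint 1: q + s = 4; constraint 2: r - u = -4, and every other listed constraint is also met.

Satisfiable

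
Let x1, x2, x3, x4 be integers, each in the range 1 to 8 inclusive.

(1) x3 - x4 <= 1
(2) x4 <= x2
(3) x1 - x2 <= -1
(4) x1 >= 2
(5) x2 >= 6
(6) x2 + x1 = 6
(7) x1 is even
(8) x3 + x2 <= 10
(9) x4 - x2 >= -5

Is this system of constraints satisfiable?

From constraint 5: x2 ≥ 6. From constraint 4: x1 ≥ 2. Hence x2 + x1 ≥ 8. But constraint 6 requires x2 + x1 = 6, and 6 < 8. Contradiction.

Unsatisfiable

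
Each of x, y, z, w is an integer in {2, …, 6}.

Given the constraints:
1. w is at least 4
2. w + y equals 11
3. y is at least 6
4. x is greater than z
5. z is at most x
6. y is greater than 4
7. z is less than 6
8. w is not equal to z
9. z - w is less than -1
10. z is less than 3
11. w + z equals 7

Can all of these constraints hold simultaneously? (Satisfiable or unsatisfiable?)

Setting (x, y, z, w) = (4, 6, 2, 5) satisfies everything: constraint 2: w + y = 11; constraint 9: z - w = -3, and the others follow.

Satisfiable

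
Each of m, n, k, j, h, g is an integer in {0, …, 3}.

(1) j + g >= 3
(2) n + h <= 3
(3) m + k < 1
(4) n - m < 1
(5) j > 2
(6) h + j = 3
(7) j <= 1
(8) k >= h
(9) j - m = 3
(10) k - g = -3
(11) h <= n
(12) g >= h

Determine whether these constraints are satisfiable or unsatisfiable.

Unsatisfiable

From constraint 5: j ≥ 3. From constraint 7: j ≤ 1. But 1 < 3, so no value of j works.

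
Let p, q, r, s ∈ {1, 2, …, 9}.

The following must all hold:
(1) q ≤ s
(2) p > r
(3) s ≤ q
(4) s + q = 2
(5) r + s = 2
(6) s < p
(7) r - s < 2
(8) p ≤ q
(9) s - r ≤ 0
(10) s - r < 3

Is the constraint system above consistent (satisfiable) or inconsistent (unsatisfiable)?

Unsatisfiable

Constraints 1, 2, 8, and 9 give q ≤ s, s ≤ r, r < p, p ≤ q. Chaining: q ≤ s ≤ r < p ≤ q, which forces q < q — impossible.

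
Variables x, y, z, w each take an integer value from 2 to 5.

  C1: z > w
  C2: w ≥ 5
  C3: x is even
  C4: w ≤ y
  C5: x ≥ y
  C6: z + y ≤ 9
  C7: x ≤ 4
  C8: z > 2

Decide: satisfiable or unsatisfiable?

From constraints 2 and 4: y ≥ w and w ≥ 5, so y ≥ 5. From constraints 5 and 7: y ≤ x and x ≤ 4, so y ≤ 4. But 4 < 5, so no value of y works.

Unsatisfiable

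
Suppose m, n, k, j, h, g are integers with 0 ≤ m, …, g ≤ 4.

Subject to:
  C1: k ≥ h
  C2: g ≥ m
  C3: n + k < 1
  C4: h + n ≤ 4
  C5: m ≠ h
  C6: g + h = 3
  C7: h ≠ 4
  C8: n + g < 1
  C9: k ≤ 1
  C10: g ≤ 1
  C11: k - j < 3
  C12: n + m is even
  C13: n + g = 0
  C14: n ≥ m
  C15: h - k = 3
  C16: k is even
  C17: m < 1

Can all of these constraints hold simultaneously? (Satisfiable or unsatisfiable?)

From constraint 10: g ≤ 1. From constraints 1 and 9: h ≤ k ≤ 1. Hence g + h ≤ 2. But constraint 6 requires g + h = 3, and 3 > 2. Contradiction.

Unsatisfiable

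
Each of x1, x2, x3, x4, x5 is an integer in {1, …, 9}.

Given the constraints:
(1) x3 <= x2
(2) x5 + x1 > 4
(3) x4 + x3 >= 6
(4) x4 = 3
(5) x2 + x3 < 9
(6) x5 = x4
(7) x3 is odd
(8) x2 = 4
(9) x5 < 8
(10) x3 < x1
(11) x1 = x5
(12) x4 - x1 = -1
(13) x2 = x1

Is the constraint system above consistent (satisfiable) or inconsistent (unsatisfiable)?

Constraint 8 fixes x2 = 4 and constraint 4 fixes x4 = 3. Constraints 6, 11, and 13 give x2 = x1 = x5 = x4, so x2 = x4. But 4 ≠ 3 — contradiction.

Unsatisfiable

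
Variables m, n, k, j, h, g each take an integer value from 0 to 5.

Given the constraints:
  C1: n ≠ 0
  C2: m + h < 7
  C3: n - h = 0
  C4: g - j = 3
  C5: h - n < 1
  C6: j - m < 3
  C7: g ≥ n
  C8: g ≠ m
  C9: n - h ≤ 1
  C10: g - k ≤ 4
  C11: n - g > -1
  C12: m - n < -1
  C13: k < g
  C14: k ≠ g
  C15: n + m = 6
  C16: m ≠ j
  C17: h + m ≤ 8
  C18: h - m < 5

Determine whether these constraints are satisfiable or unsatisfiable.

Satisfiable

Take m = 1, n = 5, k = 2, j = 2, h = 5, g = 5. Then constraint 2: m + h = 6; constraint 3: n - h = 0, and every other listed constraint is also met.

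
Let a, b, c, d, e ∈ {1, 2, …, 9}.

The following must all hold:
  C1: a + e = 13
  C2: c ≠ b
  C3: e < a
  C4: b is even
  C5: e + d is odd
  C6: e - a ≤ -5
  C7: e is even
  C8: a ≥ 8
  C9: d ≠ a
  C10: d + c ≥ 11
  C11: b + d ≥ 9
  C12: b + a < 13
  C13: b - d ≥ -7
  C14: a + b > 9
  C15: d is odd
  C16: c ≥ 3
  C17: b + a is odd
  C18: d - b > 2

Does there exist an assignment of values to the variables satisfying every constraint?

One satisfying assignment is a = 9, b = 2, c = 6, d = 7, e = 4.
For the less obvious constraints — constraint 1: a + e = 13; constraint 6: e - a = -5 — and the others hold by inspection.

Satisfiable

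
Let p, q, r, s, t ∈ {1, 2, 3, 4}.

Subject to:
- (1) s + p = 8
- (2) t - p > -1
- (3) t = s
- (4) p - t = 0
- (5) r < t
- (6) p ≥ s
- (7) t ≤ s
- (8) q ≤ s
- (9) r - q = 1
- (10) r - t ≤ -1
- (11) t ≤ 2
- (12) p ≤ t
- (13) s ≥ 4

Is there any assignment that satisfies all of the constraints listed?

Unsatisfiable

From constraints 6 and 13: p ≥ s and s ≥ 4, so p ≥ 4. From constraints 11 and 12: p ≤ t and t ≤ 2, so p ≤ 2. But 2 < 4, so no value of p works.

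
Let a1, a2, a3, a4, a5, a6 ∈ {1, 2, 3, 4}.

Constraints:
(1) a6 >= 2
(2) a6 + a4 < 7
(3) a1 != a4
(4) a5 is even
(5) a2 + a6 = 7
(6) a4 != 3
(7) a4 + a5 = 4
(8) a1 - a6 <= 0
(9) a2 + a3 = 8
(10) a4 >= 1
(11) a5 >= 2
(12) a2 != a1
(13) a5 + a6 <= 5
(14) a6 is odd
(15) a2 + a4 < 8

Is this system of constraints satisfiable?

Take a1 = 1, a2 = 4, a3 = 4, a4 = 2, a5 = 2, a6 = 3. Then constraint 2: a6 + a4 = 5; constraint 5: a2 + a6 = 7, and every other listed constraint is also met.

Satisfiable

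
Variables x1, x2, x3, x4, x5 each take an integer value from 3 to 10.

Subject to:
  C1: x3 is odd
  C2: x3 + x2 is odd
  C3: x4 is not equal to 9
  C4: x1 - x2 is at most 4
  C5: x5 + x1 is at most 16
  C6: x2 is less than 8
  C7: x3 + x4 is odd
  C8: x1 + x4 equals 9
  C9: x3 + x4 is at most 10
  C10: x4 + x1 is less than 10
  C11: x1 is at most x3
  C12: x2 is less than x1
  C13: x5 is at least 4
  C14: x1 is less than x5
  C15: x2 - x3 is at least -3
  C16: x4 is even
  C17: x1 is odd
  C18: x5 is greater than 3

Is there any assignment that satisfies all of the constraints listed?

Satisfiable

Try x1 = 5, x2 = 4, x3 = 5, x4 = 4, x5 = 10.
Check constraint 4: x1 - x2 = 1; constraint 5: x5 + x1 = 15; constraint 8: x1 + x4 = 9. The remaining constraints are straightforward to verify.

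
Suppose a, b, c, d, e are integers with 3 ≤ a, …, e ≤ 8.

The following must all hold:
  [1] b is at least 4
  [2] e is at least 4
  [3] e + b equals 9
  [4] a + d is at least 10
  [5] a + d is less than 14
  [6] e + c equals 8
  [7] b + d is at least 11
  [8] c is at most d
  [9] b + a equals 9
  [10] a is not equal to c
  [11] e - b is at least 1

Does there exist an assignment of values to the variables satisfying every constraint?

Satisfiable

Setting (a, b, c, d, e) = (5, 4, 3, 8, 5) satisfies everything: constraint 3: e + b = 9; constraint 4: a + d = 13, and the others follow.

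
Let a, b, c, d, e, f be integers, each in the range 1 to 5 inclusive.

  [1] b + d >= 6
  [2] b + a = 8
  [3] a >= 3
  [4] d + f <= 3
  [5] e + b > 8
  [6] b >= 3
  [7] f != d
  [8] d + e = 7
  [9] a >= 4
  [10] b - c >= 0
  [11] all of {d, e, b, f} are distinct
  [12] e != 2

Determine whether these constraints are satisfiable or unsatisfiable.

Satisfiable

The assignment a = 4, b = 4, c = 2, d = 2, e = 5, f = 1 works:
  constraint 1 holds since b + d = 6.
  constraint 2 holds since b + a = 8.
The rest check out directly.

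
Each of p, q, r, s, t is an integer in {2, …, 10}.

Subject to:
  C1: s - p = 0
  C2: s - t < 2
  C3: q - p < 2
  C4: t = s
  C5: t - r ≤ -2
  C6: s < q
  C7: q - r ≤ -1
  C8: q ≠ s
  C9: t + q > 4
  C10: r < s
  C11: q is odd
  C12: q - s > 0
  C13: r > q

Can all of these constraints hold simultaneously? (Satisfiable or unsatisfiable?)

Unsatisfiable

Constraints 6, 10, and 13 give s < q, q < r, r < s. Chaining: s < q < r < s, which forces s < s — impossible.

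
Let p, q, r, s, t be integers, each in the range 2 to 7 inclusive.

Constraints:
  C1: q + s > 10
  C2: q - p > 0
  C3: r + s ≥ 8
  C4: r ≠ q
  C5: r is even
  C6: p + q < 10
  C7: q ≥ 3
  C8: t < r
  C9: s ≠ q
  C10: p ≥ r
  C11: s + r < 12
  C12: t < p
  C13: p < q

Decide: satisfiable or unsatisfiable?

Try p = 4, q = 5, r = 4, s = 6, t = 2.
Check constraint 1: q + s = 11; constraint 2: q - p = 1; constraint 3: r + s = 10. The remaining constraints are straightforward to verify.

Satisfiable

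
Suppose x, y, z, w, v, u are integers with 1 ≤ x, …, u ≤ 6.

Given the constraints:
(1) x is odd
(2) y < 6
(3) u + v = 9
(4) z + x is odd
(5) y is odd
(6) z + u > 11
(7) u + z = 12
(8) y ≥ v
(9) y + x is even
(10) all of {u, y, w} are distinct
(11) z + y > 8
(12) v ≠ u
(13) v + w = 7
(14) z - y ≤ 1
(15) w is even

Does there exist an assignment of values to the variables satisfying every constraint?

Satisfiable

Take x = 5, y = 5, z = 6, w = 4, v = 3, u = 6. Then constraint 3: u + v = 9; constraint 6: z + u = 12, and every other listed constraint is also met.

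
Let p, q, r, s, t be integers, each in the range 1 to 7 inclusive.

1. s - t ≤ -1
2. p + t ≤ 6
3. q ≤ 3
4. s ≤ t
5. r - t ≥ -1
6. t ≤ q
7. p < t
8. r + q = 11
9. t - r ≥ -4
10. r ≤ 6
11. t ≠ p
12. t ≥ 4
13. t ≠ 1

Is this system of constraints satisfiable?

Unsatisfiable

From constraint 10: r ≤ 6. From constraint 3: q ≤ 3. Hence r + q ≤ 9. But constraint 8 requires r + q = 11, and 11 > 9. Contradiction.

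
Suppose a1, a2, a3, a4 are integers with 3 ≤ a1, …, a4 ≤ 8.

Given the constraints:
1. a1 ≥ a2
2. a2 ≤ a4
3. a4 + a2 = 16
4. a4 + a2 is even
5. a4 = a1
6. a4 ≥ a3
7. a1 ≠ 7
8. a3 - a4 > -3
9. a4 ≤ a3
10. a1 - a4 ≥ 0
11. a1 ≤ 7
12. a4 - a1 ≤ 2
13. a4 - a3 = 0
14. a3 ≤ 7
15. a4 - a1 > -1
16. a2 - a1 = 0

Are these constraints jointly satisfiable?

Unsatisfiable

From constraints 9 and 14: a4 ≤ a3 ≤ 7. From constraints 1 and 11: a2 ≤ a1 ≤ 7. Hence a4 + a2 ≤ 14. But constraint 3 requires a4 + a2 = 16, and 16 > 14. Contradiction.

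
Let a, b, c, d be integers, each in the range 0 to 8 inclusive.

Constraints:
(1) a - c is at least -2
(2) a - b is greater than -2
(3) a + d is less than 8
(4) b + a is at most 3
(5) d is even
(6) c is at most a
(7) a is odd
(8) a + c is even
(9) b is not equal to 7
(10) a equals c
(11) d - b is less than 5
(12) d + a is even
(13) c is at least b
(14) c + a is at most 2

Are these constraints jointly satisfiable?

Constraint 5 makes d even and constraint 7 makes a odd, so d + a must be odd. Constraint 12 says d + a is even — contradiction.

Unsatisfiable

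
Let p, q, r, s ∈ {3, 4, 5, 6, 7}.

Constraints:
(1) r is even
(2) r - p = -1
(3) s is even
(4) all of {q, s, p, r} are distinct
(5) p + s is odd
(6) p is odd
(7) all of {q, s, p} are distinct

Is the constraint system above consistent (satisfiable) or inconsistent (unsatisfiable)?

Satisfiable

Try p = 5, q = 3, r = 4, s = 6.
Check constraint 2: r - p = -1; constraint 4: values 3, 6, 5, 4 are distinct; constraint 7: values 3, 6, 5 are distinct. The remaining constraints are straightforward to verify.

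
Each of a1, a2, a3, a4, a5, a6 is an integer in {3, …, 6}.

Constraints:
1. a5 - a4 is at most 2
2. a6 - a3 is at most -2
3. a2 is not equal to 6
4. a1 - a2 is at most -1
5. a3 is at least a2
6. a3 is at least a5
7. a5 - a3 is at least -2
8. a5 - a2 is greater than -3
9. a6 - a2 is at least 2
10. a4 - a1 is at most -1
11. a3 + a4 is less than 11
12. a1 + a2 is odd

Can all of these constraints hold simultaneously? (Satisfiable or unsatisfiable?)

Constraints 1, 2, 4, 7, 9, and 10 give a1 − a4 ≥ 1, a4 − a5 ≥ -2, a5 − a3 ≥ -2, a3 − a6 ≥ 2, a6 − a2 ≥ 2, a2 − a1 ≥ 1.
Adding all 6 inequalities: the left sides telescope to 0, and the right sides sum to 1 + (-2) + (-2) + 2 + 2 + 1 = 2. So 0 ≥ 2, which is false.

Unsatisfiable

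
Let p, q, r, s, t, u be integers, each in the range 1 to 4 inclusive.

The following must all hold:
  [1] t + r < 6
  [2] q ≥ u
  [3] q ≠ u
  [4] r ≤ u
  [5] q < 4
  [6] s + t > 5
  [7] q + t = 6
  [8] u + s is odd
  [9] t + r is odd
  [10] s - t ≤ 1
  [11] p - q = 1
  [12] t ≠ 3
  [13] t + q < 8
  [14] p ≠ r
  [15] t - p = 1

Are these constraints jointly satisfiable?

Take p = 3, q = 2, r = 1, s = 4, t = 4, u = 1. Then constraint 1: t + r = 5; constraint 6: s + t = 8; constraint 7: q + t = 6, and every other listed constraint is also met.

Satisfiable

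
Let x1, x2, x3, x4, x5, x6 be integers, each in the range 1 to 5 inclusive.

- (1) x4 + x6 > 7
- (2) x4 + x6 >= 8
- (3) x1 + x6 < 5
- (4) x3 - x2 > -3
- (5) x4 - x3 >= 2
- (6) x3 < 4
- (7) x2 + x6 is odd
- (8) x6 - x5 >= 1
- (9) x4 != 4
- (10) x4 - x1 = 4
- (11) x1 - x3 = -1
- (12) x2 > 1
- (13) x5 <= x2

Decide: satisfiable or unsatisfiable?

Satisfiable

Try x1 = 1, x2 = 4, x3 = 2, x4 = 5, x5 = 1, x6 = 3.
Check constraint 1: x4 + x6 = 8; constraint 2: x4 + x6 = 8; constraint 3: x1 + x6 = 4. The remaining constraints are straightforward to verify.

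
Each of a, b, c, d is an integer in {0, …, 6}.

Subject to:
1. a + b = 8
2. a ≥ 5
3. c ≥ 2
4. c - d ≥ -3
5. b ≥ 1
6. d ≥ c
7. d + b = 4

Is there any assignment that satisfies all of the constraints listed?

Try a = 6, b = 2, c = 2, d = 2.
Check constraint 1: a + b = 8; constraint 4: c - d = 0. The remaining constraints are straightforward to verify.

Satisfiable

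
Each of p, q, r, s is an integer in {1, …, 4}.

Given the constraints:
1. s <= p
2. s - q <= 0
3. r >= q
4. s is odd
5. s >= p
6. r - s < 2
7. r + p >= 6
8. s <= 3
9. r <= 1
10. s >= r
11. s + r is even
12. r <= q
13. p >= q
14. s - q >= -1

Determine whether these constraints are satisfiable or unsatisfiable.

Unsatisfiable

From constraint 9: r ≤ 1. From constraints 5 and 8: p ≤ s ≤ 3. Hence r + p ≤ 4. But constraint 7 requires r + p ≥ 6, and 6 > 4. Contradiction.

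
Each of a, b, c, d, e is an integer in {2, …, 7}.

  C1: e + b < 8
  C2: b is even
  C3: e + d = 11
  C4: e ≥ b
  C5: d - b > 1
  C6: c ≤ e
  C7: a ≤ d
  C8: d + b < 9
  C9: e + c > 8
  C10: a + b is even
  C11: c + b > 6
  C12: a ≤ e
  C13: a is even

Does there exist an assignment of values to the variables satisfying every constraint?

Satisfiable

Take a = 4, b = 2, c = 5, d = 6, e = 5. Then constraint 1: e + b = 7; constraint 3: e + d = 11; constraint 5: d - b = 4, and every other listed constraint is also met.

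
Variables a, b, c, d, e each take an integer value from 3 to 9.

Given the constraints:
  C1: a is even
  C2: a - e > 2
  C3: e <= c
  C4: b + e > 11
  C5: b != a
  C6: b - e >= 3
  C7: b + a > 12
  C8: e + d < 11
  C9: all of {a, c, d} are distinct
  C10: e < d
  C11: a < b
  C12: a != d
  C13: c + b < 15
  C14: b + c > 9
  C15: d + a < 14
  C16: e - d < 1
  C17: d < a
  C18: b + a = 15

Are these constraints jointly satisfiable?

Satisfiable

Setting (a, b, c, d, e) = (6, 9, 3, 5, 3) satisfies everything: constraint 2: a - e = 3; constraint 4: b + e = 12; constraint 6: b - e = 6, and the others follow.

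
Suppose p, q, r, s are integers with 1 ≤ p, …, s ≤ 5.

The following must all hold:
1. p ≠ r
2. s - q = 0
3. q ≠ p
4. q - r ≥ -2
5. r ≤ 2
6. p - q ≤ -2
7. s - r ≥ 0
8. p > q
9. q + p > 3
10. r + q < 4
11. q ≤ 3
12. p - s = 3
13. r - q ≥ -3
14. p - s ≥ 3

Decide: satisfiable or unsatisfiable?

Constraints 6, 7, 13, and 14 give p − s ≥ 3, s − r ≥ 0, r − q ≥ -3, q − p ≥ 2.
Adding all 4 inequalities: the left sides telescope to 0, and the right sides sum to 3 + 0 + (-3) + 2 = 2. So 0 ≥ 2, which is false.

Unsatisfiable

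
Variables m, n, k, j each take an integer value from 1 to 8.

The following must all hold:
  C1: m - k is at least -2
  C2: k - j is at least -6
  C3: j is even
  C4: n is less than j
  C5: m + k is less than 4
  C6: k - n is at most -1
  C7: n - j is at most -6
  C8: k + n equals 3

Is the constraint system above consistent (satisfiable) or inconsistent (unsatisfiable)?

Constraints 2, 6, and 7 give n − k ≥ 1, k − j ≥ -6, j − n ≥ 6.
Adding all 3 inequalities: the left sides telescope to 0, and the right sides sum to 1 + (-6) + 6 = 1. So 0 ≥ 1, which is false.

Unsatisfiable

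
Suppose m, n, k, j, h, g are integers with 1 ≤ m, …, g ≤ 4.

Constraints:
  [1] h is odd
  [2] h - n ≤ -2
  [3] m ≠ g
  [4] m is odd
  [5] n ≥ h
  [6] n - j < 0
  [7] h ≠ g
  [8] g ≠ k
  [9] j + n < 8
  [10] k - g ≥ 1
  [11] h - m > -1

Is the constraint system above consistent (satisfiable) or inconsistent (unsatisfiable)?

Try m = 1, n = 3, k = 4, j = 4, h = 1, g = 2.
Check constraint 2: h - n = -2; constraint 6: n - j = -1; constraint 9: j + n = 7. The remaining constraints are straightforward to verify.

Satisfiable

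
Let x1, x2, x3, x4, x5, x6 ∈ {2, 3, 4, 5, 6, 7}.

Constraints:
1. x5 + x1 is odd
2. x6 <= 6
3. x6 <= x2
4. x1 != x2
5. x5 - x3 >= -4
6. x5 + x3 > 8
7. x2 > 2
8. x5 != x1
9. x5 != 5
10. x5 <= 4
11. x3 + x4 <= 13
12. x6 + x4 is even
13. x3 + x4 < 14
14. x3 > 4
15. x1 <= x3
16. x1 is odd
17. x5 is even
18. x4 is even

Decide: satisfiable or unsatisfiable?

Satisfiable

The assignment x1 = 7, x2 = 5, x3 = 7, x4 = 6, x5 = 4, x6 = 4 works:
  constraint 5 holds since x5 - x3 = -3.
  constraint 6 holds since x5 + x3 = 11.
  constraint 11 holds since x3 + x4 = 13.
The rest check out directly.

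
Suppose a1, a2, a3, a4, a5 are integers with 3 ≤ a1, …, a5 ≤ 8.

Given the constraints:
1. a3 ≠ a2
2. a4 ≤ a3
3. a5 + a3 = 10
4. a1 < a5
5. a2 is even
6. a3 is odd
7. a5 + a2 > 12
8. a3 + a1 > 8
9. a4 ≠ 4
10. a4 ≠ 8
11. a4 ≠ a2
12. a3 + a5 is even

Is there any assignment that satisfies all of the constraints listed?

Setting (a1, a2, a3, a4, a5) = (6, 8, 3, 3, 7) satisfies everything: constraint 3: a5 + a3 = 10; constraint 7: a5 + a2 = 15, and the others follow.

Satisfiable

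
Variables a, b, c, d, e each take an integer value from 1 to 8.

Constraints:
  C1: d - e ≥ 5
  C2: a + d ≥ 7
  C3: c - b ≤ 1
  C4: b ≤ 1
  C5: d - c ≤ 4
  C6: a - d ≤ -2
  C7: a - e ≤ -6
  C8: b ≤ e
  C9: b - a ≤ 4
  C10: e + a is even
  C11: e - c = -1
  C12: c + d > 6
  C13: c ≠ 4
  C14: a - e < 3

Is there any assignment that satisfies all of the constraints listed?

Constraints 1, 3, 5, 7, and 9 give c − d ≥ -4, d − e ≥ 5, e − a ≥ 6, a − b ≥ -4, b − c ≥ -1.
Adding all 5 inequalities: the left sides telescope to 0, and the right sides sum to (-4) + 5 + 6 + (-4) + (-1) = 2. So 0 ≥ 2, which is false.

Unsatisfiable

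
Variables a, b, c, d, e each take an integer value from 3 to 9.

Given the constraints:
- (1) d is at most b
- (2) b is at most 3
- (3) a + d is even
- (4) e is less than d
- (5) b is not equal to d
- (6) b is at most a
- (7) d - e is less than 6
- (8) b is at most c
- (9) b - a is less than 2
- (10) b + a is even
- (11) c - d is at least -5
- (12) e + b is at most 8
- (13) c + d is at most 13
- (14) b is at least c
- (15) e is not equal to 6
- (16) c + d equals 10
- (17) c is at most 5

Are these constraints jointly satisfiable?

From constraint 17: c ≤ 5. From constraints 1 and 2: d ≤ b ≤ 3. Hence c + d ≤ 8. But constraint 16 requires c + d = 10, and 10 > 8. Contradiction.

Unsatisfiable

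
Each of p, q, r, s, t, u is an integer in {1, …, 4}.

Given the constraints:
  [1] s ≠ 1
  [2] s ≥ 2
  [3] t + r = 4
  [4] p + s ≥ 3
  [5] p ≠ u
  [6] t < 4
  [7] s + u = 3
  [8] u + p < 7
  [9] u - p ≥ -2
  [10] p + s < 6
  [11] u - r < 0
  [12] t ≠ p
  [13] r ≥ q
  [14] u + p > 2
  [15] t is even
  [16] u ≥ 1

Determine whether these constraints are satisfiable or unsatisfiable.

Try p = 3, q = 1, r = 2, s = 2, t = 2, u = 1.
Check constraint 3: t + r = 4; constraint 4: p + s = 5; constraint 7: s + u = 3. The remaining constraints are straightforward to verify.

Satisfiable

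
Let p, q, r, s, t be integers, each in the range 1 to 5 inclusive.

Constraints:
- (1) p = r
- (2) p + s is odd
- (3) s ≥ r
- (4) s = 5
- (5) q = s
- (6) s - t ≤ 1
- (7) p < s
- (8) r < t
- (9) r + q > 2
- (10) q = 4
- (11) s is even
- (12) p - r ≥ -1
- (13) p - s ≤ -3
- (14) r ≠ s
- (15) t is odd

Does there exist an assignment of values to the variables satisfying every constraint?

Unsatisfiable

Constraint 10 fixes q = 4 and constraint 4 fixes s = 5, but constraint 5 requires q = s. Since 4 ≠ 5, contradiction.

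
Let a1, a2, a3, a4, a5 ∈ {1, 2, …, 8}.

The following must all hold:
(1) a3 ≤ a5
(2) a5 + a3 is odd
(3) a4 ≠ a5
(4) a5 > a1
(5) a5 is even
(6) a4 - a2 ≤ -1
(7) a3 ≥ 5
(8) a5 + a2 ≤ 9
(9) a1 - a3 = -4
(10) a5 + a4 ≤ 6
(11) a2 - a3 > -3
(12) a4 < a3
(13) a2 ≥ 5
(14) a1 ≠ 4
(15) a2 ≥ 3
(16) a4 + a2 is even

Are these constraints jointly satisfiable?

From constraints 1 and 7: a5 ≥ a3 ≥ 5. From constraint 13: a2 ≥ 5. Hence a5 + a2 ≥ 10. But constraint 8 requires a5 + a2 ≤ 9, and 9 < 10. Contradiction.

Unsatisfiable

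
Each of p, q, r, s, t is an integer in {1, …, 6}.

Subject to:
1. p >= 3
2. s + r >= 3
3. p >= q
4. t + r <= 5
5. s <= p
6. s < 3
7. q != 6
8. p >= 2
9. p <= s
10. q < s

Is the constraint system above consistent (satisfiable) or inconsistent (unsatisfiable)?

Unsatisfiable

From constraints 1 and 9: s ≥ p and p ≥ 3, so s ≥ 3. From constraint 6: s ≤ 2. But 2 < 3, so no value of s works.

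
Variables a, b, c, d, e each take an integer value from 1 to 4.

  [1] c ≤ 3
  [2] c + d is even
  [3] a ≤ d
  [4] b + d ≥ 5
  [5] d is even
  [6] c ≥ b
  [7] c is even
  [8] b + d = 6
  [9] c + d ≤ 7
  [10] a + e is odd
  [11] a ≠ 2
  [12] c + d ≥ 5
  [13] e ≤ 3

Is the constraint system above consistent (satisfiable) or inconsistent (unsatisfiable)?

Try a = 4, b = 2, c = 2, d = 4, e = 1.
Check constraint 4: b + d = 6; constraint 8: b + d = 6. The remaining constraints are straightforward to verify.

Satisfiable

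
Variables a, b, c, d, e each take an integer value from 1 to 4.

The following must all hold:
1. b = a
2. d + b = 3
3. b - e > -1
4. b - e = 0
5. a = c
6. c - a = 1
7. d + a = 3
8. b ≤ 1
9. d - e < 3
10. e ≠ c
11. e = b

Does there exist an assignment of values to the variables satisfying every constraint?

Unsatisfiable

From constraints 1, 5, and 11, e = b = a = c, so e = c. But constraint 10 says e ≠ c. Contradiction.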